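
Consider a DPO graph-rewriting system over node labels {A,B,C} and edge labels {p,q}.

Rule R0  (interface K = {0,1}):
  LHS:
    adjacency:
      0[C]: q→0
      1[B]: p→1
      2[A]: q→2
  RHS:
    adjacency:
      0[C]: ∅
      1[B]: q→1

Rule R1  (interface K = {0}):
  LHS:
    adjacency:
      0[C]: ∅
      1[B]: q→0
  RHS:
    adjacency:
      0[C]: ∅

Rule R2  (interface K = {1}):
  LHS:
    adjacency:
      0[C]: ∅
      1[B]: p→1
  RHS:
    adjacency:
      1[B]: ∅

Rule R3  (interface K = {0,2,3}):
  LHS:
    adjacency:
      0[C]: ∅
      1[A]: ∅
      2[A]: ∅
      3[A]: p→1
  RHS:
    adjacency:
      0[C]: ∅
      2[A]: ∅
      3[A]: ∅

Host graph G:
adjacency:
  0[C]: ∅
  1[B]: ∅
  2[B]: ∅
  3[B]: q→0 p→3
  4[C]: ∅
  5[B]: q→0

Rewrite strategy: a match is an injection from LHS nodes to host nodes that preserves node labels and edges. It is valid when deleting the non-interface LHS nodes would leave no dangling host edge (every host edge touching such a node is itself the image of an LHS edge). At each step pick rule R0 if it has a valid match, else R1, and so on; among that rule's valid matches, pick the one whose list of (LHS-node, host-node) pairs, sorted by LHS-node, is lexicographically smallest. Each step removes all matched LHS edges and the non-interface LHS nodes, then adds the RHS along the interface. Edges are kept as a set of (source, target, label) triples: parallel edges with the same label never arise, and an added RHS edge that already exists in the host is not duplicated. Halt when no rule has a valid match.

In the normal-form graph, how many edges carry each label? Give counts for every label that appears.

start.  V:6 E:3  edges: 3-q->0 3-p->3 5-q->0
1. fire R1 via {0↦0, 1↦5}  →  V:5 E:2  edges: 3-q->0 3-p->3
2. fire R2 via {0↦4, 1↦3}  →  V:4 E:1  edges: 3-q->0
3. fire R1 via {0↦0, 1↦3}  →  V:3 E:0  edges: ∅
halt: no rule applies after step 3
NF edges: []

Answer: (no edges)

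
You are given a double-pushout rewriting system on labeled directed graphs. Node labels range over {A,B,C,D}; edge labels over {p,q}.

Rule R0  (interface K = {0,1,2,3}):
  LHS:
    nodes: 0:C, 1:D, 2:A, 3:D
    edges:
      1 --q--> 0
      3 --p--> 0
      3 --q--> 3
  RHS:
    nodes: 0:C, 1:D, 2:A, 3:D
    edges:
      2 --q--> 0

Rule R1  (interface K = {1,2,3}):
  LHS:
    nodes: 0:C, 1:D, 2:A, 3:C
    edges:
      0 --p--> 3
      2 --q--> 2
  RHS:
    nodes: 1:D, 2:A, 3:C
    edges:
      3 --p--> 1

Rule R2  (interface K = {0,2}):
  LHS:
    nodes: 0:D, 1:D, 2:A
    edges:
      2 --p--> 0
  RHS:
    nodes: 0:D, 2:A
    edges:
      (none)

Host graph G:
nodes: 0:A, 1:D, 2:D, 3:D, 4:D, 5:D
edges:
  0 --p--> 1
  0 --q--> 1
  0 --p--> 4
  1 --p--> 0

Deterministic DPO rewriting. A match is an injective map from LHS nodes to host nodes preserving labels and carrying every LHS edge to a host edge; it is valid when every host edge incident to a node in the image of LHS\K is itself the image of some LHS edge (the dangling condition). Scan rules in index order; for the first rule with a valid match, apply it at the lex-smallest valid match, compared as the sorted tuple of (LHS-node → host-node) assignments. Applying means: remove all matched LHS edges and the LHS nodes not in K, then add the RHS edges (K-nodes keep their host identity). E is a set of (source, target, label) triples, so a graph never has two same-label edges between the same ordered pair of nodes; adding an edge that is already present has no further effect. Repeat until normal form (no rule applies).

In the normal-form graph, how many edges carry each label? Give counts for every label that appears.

start.  V:6 E:4  edges: 0-p->1 0-q->1 0-p->4 1-p->0
1. fire R2 via {0↦1, 1↦2, 2↦0}  →  V:5 E:3  edges: 0-q->1 0-p->4 1-p->0
2. fire R2 via {0↦4, 1↦3, 2↦0}  →  V:4 E:2  edges: 0-q->1 1-p->0
halt: no rule applies after step 2
NF edges: [(0, 1, 'q'), (1, 0, 'p')]

Answer: p:1 q:1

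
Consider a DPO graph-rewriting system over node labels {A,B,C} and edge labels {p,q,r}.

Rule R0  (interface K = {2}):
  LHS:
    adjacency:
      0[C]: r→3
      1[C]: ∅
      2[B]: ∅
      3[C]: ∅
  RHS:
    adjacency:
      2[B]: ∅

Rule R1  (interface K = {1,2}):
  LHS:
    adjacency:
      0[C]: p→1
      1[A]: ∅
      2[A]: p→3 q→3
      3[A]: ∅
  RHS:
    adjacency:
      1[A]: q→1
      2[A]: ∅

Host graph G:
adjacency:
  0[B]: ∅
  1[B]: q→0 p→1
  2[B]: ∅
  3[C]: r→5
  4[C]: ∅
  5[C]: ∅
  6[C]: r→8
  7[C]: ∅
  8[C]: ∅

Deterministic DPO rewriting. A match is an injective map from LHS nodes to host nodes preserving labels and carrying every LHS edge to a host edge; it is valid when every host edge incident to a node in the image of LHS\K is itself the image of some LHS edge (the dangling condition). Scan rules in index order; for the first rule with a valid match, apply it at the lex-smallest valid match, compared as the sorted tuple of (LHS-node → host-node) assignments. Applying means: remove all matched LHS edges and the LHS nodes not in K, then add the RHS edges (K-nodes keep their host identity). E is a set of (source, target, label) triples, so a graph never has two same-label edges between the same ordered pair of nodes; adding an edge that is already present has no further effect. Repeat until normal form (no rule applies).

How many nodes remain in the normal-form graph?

start.  V:9 E:4  edges: 1-q->0 1-p->1 3-r->5 6-r->8
1. fire R0 via {0↦3, 1↦4, 2↦0, 3↦5}  →  V:6 E:3  edges: 1-q->0 1-p->1 6-r->8
2. fire R0 via {0↦6, 1↦7, 2↦0, 3↦8}  →  V:3 E:2  edges: 1-q->0 1-p->1
normal form: no rule applies after step 2
NF nodes: {0:B, 1:B, 2:B}

Answer: 3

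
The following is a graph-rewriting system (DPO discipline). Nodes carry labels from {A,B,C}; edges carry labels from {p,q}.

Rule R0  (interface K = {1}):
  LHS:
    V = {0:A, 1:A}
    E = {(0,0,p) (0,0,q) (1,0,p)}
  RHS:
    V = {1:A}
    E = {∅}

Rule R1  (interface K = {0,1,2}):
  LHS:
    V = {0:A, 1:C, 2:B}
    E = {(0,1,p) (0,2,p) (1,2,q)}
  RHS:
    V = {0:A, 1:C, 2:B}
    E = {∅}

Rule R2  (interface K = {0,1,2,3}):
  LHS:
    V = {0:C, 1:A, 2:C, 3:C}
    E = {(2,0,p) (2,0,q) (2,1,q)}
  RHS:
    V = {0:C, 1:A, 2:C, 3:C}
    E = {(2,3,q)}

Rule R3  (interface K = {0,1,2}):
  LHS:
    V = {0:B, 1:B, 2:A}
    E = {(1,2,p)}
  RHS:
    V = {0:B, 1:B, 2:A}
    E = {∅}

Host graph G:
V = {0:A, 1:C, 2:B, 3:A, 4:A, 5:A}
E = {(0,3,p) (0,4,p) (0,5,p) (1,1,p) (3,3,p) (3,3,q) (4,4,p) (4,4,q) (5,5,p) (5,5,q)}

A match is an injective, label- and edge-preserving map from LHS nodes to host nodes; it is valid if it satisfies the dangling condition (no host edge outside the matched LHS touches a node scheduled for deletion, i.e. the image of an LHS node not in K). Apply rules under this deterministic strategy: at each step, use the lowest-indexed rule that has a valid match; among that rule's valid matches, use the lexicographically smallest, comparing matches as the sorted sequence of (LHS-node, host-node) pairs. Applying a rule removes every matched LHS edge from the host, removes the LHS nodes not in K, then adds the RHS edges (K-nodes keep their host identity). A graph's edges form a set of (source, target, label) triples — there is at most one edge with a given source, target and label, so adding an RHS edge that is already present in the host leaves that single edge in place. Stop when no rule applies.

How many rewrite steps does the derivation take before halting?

start.  V:6 E:10  edges: 0-p->3 0-p->4 0-p->5 1-p->1 3-p->3 3-q->3 4-p->4 4-q->4 5-p->5 5-q->5
1. fire R0 via {0↦3, 1↦0}  →  V:5 E:7  edges: 0-p->4 0-p->5 1-p->1 4-p->4 4-q->4 5-p->5 5-q->5
2. fire R0 via {0↦4, 1↦0}  →  V:4 E:4  edges: 0-p->5 1-p->1 5-p->5 5-q->5
3. fire R0 via {0↦5, 1↦0}  →  V:3 E:1  edges: 1-p->1
final graph: no rule applies after step 3

Answer: 3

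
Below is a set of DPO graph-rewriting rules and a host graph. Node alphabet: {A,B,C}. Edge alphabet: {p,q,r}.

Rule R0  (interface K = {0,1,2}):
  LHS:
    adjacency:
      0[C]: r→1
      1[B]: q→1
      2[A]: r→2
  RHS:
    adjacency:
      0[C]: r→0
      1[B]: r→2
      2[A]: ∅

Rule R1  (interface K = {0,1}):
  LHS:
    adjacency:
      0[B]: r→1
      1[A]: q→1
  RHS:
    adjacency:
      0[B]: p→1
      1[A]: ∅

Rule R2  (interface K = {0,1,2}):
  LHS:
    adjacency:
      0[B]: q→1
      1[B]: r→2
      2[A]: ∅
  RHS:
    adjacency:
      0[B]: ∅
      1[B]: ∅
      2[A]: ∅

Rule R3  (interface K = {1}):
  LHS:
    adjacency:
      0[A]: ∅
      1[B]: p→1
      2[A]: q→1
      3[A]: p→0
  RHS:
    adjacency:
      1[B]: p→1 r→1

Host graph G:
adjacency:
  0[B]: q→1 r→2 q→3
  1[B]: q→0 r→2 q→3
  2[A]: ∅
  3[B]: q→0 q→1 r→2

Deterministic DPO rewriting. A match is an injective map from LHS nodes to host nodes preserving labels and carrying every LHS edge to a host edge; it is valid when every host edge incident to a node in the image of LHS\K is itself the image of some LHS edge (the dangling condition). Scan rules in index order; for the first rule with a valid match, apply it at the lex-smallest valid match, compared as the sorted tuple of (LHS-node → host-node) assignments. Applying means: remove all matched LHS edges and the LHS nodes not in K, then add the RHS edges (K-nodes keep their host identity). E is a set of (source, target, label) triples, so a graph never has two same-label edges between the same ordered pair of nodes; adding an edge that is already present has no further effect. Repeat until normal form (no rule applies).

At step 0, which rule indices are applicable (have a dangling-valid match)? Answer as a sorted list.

R0: no valid match — LHS pattern not found
R1: no valid match — LHS pattern not found
R2: 6 valid matches — {0↦0, 1↦1, 2↦2}, {0↦0, 1↦3, 2↦2}, {0↦1, 1↦0, 2↦2} (+3 more)
R3: no valid match — LHS pattern not found

Answer: [R2]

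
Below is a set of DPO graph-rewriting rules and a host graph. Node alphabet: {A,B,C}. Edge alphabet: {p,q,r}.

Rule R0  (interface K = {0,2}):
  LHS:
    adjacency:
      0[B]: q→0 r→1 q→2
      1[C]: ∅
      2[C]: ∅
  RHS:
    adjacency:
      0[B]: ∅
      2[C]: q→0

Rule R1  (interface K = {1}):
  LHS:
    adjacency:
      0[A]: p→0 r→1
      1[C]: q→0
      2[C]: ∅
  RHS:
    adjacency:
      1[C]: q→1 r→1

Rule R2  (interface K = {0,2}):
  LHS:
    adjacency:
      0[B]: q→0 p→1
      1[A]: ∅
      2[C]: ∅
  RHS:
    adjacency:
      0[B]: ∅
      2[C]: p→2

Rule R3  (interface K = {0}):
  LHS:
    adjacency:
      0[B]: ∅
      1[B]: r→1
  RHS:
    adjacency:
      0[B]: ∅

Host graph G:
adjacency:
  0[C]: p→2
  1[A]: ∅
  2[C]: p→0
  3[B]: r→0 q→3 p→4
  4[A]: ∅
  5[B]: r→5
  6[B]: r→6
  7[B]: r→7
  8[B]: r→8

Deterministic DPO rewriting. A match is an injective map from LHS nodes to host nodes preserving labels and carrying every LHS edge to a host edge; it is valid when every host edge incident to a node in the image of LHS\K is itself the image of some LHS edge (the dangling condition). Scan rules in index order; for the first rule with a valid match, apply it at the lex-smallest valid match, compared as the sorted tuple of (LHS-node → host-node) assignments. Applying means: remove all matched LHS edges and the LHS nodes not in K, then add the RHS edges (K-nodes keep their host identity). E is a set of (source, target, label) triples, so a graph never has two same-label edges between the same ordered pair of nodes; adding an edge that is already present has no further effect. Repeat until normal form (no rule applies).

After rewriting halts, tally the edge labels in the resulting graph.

start.  V:9 E:9  edges: 0-p->2 2-p->0 3-r->0 3-q->3 3-p->4 5-r->5 6-r->6 7-r->7 8-r->8
1. fire R2 via {0↦3, 1↦4, 2↦0}  →  V:8 E:8  edges: 0-p->0 0-p->2 2-p->0 3-r->0 5-r->5 6-r->6 7-r->7 8-r->8
2. fire R3 via {0↦3, 1↦5}  →  V:7 E:7  edges: 0-p->0 0-p->2 2-p->0 3-r->0 6-r->6 7-r->7 8-r->8
3. fire R3 via {0↦3, 1↦6}  →  V:6 E:6  edges: 0-p->0 0-p->2 2-p->0 3-r->0 7-r->7 8-r->8
4. fire R3 via {0↦3, 1↦7}  →  V:5 E:5  edges: 0-p->0 0-p->2 2-p->0 3-r->0 8-r->8
5. fire R3 via {0↦3, 1↦8}  →  V:4 E:4  edges: 0-p->0 0-p->2 2-p->0 3-r->0
normal form: no rule applies after step 5
NF edges: [(0, 0, 'p'), (0, 2, 'p'), (2, 0, 'p'), (3, 0, 'r')]

Answer: p:3 r:1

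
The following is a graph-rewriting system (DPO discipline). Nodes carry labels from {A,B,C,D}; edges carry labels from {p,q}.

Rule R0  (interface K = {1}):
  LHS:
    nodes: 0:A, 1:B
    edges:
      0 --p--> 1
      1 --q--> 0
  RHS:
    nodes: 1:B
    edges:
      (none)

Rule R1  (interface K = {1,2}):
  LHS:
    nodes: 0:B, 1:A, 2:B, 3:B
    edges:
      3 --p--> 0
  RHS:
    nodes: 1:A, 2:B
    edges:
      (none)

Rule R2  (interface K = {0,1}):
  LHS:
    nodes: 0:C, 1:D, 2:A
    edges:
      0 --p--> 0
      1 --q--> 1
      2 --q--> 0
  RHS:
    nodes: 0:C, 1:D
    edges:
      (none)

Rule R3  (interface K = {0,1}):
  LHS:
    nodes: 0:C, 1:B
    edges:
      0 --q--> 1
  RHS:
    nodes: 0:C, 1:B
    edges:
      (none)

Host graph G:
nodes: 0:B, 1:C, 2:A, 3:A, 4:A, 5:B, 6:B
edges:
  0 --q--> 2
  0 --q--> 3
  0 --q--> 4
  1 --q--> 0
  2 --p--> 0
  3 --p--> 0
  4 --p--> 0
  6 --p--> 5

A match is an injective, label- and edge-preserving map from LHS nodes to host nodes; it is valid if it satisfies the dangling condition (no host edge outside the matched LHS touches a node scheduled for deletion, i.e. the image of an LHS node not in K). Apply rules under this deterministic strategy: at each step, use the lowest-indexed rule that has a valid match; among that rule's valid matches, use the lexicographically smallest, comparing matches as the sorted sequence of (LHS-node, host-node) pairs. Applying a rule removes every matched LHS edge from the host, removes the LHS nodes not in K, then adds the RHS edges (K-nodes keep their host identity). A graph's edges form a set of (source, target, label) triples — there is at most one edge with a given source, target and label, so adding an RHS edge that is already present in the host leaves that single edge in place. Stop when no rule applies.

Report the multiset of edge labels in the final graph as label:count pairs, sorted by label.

Answer: p:1

Rewrite trace:
initial: |V|=7 |E|=8  E = 0-q->2 0-q->3 0-q->4 1-q->0 2-p->0 3-p->0 4-p->0 6-p->5
step 1: apply R0 at {0↦2, 1↦0}  → |V|=6 |E|=6  E = 0-q->3 0-q->4 1-q->0 3-p->0 4-p->0 6-p->5
step 2: apply R0 at {0↦3, 1↦0}  → |V|=5 |E|=4  E = 0-q->4 1-q->0 4-p->0 6-p->5
step 3: apply R0 at {0↦4, 1↦0}  → |V|=4 |E|=2  E = 1-q->0 6-p->5
step 4: apply R3 at {0↦1, 1↦0}  → |V|=4 |E|=1  E = 6-p->5
halt: no rule applies after step 4
NF edges: [(6, 5, 'p')]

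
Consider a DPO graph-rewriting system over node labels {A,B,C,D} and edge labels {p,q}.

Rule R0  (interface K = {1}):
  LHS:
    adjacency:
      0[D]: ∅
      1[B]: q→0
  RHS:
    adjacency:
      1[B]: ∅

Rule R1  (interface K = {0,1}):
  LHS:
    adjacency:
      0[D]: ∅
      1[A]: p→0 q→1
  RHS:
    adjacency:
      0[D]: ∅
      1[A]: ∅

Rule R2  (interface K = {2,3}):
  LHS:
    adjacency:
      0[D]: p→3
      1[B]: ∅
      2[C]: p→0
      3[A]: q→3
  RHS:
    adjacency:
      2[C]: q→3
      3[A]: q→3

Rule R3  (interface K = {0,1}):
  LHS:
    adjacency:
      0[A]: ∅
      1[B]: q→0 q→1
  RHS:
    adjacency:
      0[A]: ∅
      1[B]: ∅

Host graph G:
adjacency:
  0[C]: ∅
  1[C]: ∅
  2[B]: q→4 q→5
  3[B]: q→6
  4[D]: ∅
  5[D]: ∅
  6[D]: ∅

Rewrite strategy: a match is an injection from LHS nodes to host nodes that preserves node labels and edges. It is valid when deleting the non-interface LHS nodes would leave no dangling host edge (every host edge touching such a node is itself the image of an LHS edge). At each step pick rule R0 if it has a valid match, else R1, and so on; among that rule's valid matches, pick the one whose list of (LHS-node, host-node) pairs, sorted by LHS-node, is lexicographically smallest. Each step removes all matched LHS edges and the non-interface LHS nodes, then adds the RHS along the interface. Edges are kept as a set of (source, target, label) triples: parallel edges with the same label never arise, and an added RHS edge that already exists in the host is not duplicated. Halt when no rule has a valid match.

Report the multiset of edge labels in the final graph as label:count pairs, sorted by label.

[0] host  ⇒  7 nodes, 3 edges  {2-q->4 2-q->5 3-q->6}
[1] R0 @ {0↦4, 1↦2}  ⇒  6 nodes, 2 edges  {2-q->5 3-q->6}
[2] R0 @ {0↦5, 1↦2}  ⇒  5 nodes, 1 edges  {3-q->6}
[3] R0 @ {0↦6, 1↦3}  ⇒  4 nodes, 0 edges  {∅}
final graph: no rule applies after step 3
NF edges: []

Answer: (no edges)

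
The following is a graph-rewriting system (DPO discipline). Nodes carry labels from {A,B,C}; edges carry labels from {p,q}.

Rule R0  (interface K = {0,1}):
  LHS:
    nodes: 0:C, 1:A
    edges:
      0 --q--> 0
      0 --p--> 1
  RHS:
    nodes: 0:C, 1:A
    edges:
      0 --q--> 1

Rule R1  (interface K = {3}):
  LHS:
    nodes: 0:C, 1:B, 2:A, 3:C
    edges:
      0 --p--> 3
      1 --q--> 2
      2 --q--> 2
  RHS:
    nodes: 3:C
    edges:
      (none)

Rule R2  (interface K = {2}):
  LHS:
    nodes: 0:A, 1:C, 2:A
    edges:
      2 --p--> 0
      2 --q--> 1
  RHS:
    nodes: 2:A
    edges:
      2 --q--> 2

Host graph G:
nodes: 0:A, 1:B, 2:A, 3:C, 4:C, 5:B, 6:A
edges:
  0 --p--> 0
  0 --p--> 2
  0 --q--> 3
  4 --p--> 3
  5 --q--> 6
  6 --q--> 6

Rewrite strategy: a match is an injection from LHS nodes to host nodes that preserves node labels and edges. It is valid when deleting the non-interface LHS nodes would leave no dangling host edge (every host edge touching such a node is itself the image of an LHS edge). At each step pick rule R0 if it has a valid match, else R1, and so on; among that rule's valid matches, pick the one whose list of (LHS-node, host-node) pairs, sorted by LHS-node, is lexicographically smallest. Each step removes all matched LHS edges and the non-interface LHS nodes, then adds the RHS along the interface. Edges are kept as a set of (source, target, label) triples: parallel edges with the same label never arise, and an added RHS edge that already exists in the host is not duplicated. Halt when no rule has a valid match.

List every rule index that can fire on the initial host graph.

Answer: [R1]

Rewrite trace:
R0: no valid match — LHS pattern not found
R1: 1 valid match — {0↦4, 1↦5, 2↦6, 3↦3}
R2: no valid match — 1 raw match, all fail dangling condition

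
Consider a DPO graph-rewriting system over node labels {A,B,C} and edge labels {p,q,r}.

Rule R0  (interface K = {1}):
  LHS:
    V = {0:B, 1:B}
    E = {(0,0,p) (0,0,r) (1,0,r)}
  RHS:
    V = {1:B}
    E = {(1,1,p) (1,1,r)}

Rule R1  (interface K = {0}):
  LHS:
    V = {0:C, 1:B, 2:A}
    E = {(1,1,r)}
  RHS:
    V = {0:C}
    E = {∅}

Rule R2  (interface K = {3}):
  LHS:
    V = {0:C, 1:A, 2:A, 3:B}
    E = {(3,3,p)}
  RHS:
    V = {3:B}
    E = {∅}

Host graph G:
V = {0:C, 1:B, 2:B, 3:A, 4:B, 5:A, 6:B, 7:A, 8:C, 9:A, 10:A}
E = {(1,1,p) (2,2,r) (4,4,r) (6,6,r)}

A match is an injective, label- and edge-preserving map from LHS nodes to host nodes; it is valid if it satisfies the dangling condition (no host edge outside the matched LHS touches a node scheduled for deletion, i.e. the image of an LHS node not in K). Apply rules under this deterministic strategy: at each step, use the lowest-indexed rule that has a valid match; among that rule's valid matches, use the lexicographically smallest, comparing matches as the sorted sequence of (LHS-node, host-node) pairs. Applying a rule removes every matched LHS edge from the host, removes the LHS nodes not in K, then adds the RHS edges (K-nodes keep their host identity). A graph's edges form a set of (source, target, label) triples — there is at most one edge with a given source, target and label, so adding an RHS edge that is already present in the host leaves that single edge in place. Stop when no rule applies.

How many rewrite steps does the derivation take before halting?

Answer: 4

Derivation:
[0] host  ⇒  11 nodes, 4 edges  {1-p->1 2-r->2 4-r->4 6-r->6}
[1] R1 @ {0↦0, 1↦2, 2↦3}  ⇒  9 nodes, 3 edges  {1-p->1 4-r->4 6-r->6}
[2] R1 @ {0↦0, 1↦4, 2↦5}  ⇒  7 nodes, 2 edges  {1-p->1 6-r->6}
[3] R1 @ {0↦0, 1↦6, 2↦7}  ⇒  5 nodes, 1 edges  {1-p->1}
[4] R2 @ {0↦0, 1↦9, 2↦10, 3↦1}  ⇒  2 nodes, 0 edges  {∅}
normal form: no rule applies after step 4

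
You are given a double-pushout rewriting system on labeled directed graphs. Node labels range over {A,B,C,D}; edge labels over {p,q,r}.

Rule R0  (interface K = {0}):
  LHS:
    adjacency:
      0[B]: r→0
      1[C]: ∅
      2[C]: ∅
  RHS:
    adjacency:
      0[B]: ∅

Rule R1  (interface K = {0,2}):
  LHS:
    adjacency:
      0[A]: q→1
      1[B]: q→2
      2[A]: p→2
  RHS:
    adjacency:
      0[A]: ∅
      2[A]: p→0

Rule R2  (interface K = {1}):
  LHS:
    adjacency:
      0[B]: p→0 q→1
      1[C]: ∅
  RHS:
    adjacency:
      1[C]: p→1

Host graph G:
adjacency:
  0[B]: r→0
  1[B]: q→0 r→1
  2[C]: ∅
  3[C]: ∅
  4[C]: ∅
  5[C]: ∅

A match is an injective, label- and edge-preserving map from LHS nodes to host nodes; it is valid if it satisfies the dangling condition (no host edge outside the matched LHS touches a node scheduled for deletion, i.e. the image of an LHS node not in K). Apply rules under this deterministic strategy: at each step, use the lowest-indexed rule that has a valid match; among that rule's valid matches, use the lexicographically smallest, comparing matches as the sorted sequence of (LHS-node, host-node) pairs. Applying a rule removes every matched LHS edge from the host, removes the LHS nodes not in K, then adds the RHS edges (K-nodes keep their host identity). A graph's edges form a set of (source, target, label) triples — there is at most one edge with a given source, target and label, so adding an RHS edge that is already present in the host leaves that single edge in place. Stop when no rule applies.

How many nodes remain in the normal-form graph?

initial: |V|=6 |E|=3  E = 0-r->0 1-q->0 1-r->1
step 1: apply R0 at {0↦0, 1↦2, 2↦3}  → |V|=4 |E|=2  E = 1-q->0 1-r->1
step 2: apply R0 at {0↦1, 1↦4, 2↦5}  → |V|=2 |E|=1  E = 1-q->0
halt: no rule applies after step 2
NF nodes: {0:B, 1:B}

Answer: 2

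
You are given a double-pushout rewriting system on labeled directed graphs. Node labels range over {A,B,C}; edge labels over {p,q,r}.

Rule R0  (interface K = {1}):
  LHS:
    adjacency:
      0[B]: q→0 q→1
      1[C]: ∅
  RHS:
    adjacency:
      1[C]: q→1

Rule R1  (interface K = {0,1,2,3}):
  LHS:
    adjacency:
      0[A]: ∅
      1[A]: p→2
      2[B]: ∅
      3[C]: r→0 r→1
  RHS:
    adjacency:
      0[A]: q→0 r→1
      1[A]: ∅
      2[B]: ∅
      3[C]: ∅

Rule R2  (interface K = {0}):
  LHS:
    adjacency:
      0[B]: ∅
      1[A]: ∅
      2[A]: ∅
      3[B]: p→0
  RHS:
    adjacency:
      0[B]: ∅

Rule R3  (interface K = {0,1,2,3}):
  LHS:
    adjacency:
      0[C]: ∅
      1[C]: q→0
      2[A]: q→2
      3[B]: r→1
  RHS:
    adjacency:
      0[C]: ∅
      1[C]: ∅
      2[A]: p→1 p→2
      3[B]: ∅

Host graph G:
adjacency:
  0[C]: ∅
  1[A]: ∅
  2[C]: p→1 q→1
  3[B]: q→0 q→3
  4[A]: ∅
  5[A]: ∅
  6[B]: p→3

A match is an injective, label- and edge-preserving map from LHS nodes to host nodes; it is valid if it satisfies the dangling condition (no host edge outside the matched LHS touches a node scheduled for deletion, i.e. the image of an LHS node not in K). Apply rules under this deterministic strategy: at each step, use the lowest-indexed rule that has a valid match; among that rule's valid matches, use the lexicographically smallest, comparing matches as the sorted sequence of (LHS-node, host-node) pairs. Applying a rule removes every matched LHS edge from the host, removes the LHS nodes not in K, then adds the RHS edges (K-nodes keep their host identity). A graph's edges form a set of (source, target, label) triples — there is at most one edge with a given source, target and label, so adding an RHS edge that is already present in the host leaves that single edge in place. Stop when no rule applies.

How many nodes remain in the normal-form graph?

Answer: 3

Rewrite trace:
[0] host  ⇒  7 nodes, 5 edges  {2-p->1 2-q->1 3-q->0 3-q->3 6-p->3}
[1] R2 @ {0↦3, 1↦4, 2↦5, 3↦6}  ⇒  4 nodes, 4 edges  {2-p->1 2-q->1 3-q->0 3-q->3}
[2] R0 @ {0↦3, 1↦0}  ⇒  3 nodes, 3 edges  {0-q->0 2-p->1 2-q->1}
normal form: no rule applies after step 2
NF nodes: {0:C, 1:A, 2:C}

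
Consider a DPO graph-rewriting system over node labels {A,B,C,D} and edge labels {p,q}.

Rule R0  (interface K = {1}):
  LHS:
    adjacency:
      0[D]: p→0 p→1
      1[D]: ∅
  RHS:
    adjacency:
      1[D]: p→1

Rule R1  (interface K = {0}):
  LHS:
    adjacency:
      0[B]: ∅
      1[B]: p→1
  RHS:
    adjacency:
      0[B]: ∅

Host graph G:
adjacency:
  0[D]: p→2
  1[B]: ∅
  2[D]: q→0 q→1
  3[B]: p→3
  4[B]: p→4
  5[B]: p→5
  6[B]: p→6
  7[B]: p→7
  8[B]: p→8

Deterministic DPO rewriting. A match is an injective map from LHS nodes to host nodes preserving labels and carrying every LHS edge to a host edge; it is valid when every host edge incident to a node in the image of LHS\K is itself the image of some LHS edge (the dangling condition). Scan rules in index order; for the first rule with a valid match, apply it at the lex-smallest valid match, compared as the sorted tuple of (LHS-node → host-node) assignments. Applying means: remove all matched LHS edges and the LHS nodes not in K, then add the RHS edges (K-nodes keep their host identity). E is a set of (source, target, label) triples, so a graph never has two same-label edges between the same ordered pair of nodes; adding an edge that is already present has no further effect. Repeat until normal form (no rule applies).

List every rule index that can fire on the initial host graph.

R0: no valid match — LHS pattern not found
R1: 36 valid matches — {0↦1, 1↦3}, {0↦1, 1↦4}, {0↦1, 1↦5} (+33 more)

Answer: [R1]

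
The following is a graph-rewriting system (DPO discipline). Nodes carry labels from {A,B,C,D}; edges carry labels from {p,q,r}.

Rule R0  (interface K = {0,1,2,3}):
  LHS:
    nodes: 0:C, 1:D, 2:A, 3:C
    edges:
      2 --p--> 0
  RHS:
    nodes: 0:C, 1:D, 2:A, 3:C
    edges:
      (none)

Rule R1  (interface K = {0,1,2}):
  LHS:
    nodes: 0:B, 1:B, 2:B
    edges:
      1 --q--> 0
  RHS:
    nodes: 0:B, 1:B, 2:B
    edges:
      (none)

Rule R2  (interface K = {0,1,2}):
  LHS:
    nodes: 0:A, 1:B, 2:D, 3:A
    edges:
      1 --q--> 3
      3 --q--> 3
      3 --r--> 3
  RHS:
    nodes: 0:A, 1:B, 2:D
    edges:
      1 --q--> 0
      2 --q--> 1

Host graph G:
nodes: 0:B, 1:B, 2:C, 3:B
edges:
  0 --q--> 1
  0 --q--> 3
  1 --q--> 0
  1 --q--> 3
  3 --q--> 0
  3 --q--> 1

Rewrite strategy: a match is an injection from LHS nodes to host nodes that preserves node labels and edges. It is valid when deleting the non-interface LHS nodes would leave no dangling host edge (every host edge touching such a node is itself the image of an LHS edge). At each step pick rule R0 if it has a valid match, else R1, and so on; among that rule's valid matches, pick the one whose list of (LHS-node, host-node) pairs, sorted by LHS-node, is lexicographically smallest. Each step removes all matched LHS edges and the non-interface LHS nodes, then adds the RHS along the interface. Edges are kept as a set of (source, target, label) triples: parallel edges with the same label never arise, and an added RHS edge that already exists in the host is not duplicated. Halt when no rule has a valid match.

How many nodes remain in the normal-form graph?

Answer: 4

Derivation:
start.  V:4 E:6  edges: 0-q->1 0-q->3 1-q->0 1-q->3 3-q->0 3-q->1
1. fire R1 via {0↦0, 1↦1, 2↦3}  →  V:4 E:5  edges: 0-q->1 0-q->3 1-q->3 3-q->0 3-q->1
2. fire R1 via {0↦0, 1↦3, 2↦1}  →  V:4 E:4  edges: 0-q->1 0-q->3 1-q->3 3-q->1
3. fire R1 via {0↦1, 1↦0, 2↦3}  →  V:4 E:3  edges: 0-q->3 1-q->3 3-q->1
4. fire R1 via {0↦1, 1↦3, 2↦0}  →  V:4 E:2  edges: 0-q->3 1-q->3
5. fire R1 via {0↦3, 1↦0, 2↦1}  →  V:4 E:1  edges: 1-q->3
6. fire R1 via {0↦3, 1↦1, 2↦0}  →  V:4 E:0  edges: ∅
normal form: no rule applies after step 6
NF nodes: {0:B, 1:B, 2:C, 3:B}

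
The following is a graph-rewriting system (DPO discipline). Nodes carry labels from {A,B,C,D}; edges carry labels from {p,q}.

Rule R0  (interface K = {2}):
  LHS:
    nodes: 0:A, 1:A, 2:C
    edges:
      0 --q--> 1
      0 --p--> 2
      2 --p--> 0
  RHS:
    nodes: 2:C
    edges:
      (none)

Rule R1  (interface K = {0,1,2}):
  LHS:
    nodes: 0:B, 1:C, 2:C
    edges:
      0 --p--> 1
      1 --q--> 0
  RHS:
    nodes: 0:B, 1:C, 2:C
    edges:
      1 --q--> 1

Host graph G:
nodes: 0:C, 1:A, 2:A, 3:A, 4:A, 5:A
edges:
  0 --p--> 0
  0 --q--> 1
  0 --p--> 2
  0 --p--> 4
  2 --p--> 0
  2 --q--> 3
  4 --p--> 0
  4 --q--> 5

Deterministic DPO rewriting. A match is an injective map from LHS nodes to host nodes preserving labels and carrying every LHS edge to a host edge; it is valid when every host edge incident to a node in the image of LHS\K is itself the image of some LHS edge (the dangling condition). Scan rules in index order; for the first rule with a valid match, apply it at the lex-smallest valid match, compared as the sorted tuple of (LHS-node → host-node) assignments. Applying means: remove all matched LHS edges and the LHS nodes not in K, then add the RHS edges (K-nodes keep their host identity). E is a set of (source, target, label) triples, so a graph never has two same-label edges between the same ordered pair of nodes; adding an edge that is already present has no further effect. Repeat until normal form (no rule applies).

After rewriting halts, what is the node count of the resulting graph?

[0] host  ⇒  6 nodes, 8 edges  {0-p->0 0-q->1 0-p->2 0-p->4 2-p->0 2-q->3 4-p->0 4-q->5}
[1] R0 @ {0↦2, 1↦3, 2↦0}  ⇒  4 nodes, 5 edges  {0-p->0 0-q->1 0-p->4 4-p->0 4-q->5}
[2] R0 @ {0↦4, 1↦5, 2↦0}  ⇒  2 nodes, 2 edges  {0-p->0 0-q->1}
normal form: no rule applies after step 2
NF nodes: {0:C, 1:A}

Answer: 2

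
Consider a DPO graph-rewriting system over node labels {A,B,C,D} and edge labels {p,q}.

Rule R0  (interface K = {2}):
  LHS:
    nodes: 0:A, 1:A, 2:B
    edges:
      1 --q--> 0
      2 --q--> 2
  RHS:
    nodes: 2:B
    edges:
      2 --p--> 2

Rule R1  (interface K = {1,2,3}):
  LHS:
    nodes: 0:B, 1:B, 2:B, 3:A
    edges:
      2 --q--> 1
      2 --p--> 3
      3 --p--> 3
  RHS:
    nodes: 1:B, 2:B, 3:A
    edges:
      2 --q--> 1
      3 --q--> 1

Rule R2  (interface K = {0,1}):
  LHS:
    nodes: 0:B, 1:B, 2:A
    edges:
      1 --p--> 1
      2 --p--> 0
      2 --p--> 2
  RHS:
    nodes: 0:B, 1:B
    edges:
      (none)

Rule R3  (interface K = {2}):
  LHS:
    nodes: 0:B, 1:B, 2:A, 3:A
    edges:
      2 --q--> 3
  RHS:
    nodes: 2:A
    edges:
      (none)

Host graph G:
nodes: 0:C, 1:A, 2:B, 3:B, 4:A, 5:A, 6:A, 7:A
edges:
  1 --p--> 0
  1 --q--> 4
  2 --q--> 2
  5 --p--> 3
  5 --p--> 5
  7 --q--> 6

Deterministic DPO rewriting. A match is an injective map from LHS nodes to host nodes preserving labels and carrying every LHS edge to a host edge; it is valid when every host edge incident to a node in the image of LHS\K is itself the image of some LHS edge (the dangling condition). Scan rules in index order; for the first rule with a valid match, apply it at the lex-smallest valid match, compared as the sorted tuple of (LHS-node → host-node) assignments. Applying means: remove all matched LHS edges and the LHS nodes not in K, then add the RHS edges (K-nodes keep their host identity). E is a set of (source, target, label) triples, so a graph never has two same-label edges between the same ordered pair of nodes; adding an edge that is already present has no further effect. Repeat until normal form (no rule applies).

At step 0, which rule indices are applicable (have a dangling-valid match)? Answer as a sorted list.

Answer: [R0]

Steps:
R0: 1 valid match — {0↦6, 1↦7, 2↦2}
R1: no valid match — LHS pattern not found
R2: no valid match — LHS pattern not found
R3: no valid match — 4 raw matches, all fail dangling condition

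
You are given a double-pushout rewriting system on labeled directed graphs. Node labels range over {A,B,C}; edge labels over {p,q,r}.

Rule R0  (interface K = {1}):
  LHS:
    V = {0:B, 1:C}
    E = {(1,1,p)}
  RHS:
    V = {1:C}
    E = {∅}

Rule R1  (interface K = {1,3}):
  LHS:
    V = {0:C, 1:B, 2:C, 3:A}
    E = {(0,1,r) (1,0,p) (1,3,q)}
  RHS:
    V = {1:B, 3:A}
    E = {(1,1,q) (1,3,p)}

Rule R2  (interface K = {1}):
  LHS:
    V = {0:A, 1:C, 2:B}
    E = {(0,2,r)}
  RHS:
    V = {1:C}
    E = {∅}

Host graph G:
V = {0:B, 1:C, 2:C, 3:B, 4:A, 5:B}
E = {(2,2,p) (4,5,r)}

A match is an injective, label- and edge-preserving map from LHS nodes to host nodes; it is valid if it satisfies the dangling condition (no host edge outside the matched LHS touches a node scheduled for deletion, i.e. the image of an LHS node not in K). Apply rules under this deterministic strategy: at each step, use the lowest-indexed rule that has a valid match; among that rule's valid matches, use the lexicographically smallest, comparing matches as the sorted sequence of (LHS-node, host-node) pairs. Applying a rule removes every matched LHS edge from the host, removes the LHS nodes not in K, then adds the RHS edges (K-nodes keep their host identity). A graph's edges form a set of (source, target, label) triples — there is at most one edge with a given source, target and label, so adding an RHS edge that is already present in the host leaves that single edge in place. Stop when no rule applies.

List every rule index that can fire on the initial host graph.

Answer: [R0,R2]

Steps:
R0: 2 valid matches — {0↦0, 1↦2}, {0↦3, 1↦2}
R1: no valid match — LHS pattern not found
R2: 2 valid matches — {0↦4, 1↦1, 2↦5}, {0↦4, 1↦2, 2↦5}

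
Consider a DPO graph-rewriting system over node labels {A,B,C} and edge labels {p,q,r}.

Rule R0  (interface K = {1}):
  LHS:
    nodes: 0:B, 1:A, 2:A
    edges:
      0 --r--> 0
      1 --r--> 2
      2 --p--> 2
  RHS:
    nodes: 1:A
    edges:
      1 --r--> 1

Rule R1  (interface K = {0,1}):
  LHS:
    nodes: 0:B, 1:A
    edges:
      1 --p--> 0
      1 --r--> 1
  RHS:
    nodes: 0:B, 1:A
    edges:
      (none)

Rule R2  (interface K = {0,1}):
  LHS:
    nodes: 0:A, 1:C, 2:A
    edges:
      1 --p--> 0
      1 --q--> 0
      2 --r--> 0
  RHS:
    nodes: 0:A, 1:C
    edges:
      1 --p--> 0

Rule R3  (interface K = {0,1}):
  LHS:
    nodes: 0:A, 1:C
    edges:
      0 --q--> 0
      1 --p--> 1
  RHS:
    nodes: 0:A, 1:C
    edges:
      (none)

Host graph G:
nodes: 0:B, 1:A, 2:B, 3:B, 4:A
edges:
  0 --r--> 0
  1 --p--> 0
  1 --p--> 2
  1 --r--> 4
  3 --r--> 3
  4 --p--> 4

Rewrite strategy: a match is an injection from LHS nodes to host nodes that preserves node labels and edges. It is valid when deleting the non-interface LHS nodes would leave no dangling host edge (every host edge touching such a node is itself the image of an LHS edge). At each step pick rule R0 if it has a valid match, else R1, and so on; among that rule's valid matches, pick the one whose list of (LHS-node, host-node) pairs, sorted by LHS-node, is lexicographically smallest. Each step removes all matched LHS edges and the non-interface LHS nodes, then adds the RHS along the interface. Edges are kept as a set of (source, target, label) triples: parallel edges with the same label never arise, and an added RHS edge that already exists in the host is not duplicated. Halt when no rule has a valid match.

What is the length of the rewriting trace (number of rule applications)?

[0] host  ⇒  5 nodes, 6 edges  {0-r->0 1-p->0 1-p->2 1-r->4 3-r->3 4-p->4}
[1] R0 @ {0↦3, 1↦1, 2↦4}  ⇒  3 nodes, 4 edges  {0-r->0 1-p->0 1-r->1 1-p->2}
[2] R1 @ {0↦0, 1↦1}  ⇒  3 nodes, 2 edges  {0-r->0 1-p->2}
final graph: no rule applies after step 2

Answer: 2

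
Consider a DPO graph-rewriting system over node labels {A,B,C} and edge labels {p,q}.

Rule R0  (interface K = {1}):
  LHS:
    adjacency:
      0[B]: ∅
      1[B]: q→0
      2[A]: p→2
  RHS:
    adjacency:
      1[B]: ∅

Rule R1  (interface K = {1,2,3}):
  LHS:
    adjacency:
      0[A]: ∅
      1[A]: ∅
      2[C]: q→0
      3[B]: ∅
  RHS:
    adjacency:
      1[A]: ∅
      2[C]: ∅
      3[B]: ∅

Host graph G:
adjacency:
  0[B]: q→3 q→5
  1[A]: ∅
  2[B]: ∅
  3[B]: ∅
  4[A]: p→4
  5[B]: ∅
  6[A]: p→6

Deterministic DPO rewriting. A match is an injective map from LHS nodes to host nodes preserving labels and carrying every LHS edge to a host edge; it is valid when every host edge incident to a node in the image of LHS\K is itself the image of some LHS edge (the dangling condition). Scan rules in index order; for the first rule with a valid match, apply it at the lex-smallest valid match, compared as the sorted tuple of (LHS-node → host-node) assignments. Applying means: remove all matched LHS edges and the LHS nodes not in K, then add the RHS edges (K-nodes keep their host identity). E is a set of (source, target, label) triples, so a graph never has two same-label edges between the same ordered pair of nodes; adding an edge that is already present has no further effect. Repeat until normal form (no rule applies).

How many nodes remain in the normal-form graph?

Answer: 3

Rewrite trace:
initial: |V|=7 |E|=4  E = 0-q->3 0-q->5 4-p->4 6-p->6
step 1: apply R0 at {0↦3, 1↦0, 2↦4}  → |V|=5 |E|=2  E = 0-q->5 6-p->6
step 2: apply R0 at {0↦5, 1↦0, 2↦6}  → |V|=3 |E|=0  E = ∅
halt: no rule applies after step 2
NF nodes: {0:B, 1:A, 2:B}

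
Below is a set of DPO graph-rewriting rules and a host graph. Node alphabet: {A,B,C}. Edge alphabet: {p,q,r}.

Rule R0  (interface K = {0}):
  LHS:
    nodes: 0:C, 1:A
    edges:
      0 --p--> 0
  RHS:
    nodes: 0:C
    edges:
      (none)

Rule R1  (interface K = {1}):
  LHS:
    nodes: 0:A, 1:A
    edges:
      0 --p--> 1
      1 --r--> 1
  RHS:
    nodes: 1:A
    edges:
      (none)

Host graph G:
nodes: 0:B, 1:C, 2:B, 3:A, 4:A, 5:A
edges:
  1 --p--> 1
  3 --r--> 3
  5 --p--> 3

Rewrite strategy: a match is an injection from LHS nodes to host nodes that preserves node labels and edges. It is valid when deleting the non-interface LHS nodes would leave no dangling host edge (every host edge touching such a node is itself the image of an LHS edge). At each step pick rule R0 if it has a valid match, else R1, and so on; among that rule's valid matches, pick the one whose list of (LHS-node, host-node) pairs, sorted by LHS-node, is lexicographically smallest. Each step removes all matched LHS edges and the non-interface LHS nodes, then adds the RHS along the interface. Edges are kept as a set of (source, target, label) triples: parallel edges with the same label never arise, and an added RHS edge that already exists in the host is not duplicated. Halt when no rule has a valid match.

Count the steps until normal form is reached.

[0] host  ⇒  6 nodes, 3 edges  {1-p->1 3-r->3 5-p->3}
[1] R0 @ {0↦1, 1↦4}  ⇒  5 nodes, 2 edges  {3-r->3 5-p->3}
[2] R1 @ {0↦5, 1↦3}  ⇒  4 nodes, 0 edges  {∅}
halt: no rule applies after step 2

Answer: 2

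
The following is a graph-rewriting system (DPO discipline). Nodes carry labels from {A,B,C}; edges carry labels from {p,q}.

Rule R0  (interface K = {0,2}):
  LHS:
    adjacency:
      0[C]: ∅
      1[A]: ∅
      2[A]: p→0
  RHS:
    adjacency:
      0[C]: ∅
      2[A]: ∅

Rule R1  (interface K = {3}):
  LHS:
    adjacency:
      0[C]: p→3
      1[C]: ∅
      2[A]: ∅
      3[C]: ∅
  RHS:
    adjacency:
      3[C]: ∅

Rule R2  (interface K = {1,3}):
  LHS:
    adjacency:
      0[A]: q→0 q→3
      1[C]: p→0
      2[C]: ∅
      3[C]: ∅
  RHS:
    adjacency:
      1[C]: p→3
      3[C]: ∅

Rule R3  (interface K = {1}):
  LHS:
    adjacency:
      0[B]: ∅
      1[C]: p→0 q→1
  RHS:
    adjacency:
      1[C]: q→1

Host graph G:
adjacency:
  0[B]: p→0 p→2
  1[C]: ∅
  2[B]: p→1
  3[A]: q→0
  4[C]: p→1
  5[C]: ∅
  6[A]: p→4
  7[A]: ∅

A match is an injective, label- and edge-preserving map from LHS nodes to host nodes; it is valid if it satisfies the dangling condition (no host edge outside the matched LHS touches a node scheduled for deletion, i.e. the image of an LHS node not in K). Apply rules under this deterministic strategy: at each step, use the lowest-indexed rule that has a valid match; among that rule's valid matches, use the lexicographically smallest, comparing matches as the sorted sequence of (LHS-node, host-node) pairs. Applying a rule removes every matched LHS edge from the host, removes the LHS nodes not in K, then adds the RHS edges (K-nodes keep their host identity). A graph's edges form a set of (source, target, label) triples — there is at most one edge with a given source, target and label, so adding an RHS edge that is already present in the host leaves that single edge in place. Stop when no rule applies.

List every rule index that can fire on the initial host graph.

Answer: [R0]

Rewrite trace:
R0: 1 valid match — {0↦4, 1↦7, 2↦6}
R1: no valid match — 3 raw matches, all fail dangling condition
R2: no valid match — LHS pattern not found
R3: no valid match — LHS pattern not found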